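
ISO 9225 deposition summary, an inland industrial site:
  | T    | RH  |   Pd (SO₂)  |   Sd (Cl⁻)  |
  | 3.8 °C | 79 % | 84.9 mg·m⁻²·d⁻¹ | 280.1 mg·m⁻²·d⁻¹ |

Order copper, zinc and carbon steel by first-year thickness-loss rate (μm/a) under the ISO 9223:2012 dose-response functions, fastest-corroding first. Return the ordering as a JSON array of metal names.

copper: T≤10 °C ⇒ hinge +0.126·(3.8−10) = -0.7812
  sulphur-dioxide contribution → 0.8143 μm/a
  chloride contribution → 0.9716 μm/a
  ⇒ r_corr(copper) = 1.786 μm/a
zinc: temperature factor f = +0.038·(-6.2) = -0.2356
  sulphur-dioxide contribution → 2.724 μm/a
  chloride contribution → 1.129 μm/a
  ⇒ r_corr(zinc) = 3.853 μm/a
carbon steel: f(T) = +0.150·(T−10) [T≤10 °C] = -0.9300
  sulphur-dioxide contribution → 34.14 μm/a
  chloride contribution → 52.98 μm/a
  total first-year rate 87.13 μm/a
Ordering by μm/a: carbon steel (87.1) > zinc (3.85) > copper (1.79)

["carbon steel", "zinc", "copper"]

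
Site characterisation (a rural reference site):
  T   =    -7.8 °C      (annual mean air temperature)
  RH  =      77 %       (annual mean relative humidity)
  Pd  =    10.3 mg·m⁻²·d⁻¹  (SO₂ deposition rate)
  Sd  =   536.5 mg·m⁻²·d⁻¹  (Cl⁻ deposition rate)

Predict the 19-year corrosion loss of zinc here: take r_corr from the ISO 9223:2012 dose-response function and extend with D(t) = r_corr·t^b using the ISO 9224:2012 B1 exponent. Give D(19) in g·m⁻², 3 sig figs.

D(19) = 96.4 g·m⁻²

zinc: temperature factor f = +0.038·(-17.8) = -0.6764
  SO₂ term: 0.0129·10.3^0.44·exp(0.046·77-0.6764) = 0.6321
  Cl⁻ term: 0.0175·536.5^0.57·exp(0.008·77+0.085·-7.8) = 0.6005
  r_corr = 0.6321 + 0.6005 = 1.233 μm/a
Power-law: D(19) = r_corr · 19^0.813
  D(19) = 1.233 × 19^0.813 = 1.233 × 10.96 = 13.5 μm
  Mass loss = 13.5 μm × 7.14 g/cm³ = 96.41 g·m⁻²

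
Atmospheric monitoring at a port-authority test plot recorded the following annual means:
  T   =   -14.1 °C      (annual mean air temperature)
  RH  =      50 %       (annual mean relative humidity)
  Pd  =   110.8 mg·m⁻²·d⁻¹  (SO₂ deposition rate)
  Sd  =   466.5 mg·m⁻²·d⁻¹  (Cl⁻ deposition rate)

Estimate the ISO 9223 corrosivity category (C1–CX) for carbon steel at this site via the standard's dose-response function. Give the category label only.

carbon steel: f(T) = +0.150·(T−10) [T≤10 °C] = -3.6150
  sulphur-dioxide contribution → 1.498 μm/a
  chloride contribution → 13.64 μm/a
  total first-year rate 15.14 μm/a
Category bounds: 1.3…25 μm/a bracket r_corr ⇒ C2

C2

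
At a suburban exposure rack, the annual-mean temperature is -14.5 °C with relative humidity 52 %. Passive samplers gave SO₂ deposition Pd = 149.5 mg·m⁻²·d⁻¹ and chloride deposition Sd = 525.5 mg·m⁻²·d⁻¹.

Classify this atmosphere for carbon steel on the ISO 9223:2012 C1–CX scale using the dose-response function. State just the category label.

C2

carbon steel: T≤10 °C ⇒ hinge +0.150·(-14.5−10) = -3.6750
  SO₂ term: 1.77·149.5^0.52·exp(0.02·52-3.6750) = 1.716
  Cl⁻ term: 0.102·525.5^0.62·exp(0.033·52+0.04·-14.5) = 15.44
  r_corr = 1.716 + 15.44 = 17.16 μm/a
17.2 μm/a falls in (1.3, 25] for carbon steel → category C2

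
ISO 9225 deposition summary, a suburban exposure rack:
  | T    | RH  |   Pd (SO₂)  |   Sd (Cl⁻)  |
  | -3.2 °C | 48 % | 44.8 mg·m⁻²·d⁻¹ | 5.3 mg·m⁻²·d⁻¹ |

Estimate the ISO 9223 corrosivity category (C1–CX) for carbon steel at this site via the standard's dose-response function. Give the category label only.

C2

carbon steel: temperature factor f = +0.150·(-13.2) = -1.9800
  Pd branch = 1.77·Pd^0.52·e^(0.02·RH+f) = 4.61 μm/a
  Sd branch = 0.102·Sd^0.62·e^(0.033·RH+0.04·T) = 1.23 μm/a
  sum: 4.61 + 1.23 → r_corr = 5.84 μm/a
5.84 μm/a falls in (1.3, 25] for carbon steel → category C2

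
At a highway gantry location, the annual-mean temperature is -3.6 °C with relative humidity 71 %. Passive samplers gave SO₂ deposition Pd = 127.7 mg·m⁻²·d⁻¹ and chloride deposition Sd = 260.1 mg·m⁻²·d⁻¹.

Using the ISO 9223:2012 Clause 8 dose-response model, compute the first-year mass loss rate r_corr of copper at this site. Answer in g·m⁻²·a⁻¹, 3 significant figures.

r_corr = 6.44 g·m⁻²·a⁻¹

copper: T≤10 °C ⇒ hinge +0.126·(-3.6−10) = -1.7136
  Pd branch = 0.0053·Pd^0.26·e^(0.059·RH+f) = 0.2223 μm/a
  Sd branch = 0.01025·Sd^0.27·e^(0.036·RH+0.049·T) = 0.4969 μm/a
  r_corr = 0.2223 + 0.4969 = 0.7192 μm/a
Convert to mass loss: 0.7192 μm/a × 8.96 g/cm³ = 6.444 g·m⁻²·a⁻¹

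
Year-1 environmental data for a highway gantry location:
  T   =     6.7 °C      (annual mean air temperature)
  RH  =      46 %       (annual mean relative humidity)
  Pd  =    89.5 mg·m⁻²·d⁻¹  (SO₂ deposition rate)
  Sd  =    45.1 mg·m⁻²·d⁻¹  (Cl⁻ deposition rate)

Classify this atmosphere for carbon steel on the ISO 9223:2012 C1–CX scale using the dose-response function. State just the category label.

carbon steel: f(T) = +0.150·(T−10) [T≤10 °C] = -0.4950
  SO₂ term: 1.77·89.5^0.52·exp(0.02·46-0.4950) = 28.02
  Cl⁻ term: 0.102·45.1^0.62·exp(0.033·46+0.04·6.7) = 6.454
  r_corr = 28.02 + 6.454 = 34.48 μm/a
34.5 μm/a falls in (25, 50] for carbon steel → category C3

C3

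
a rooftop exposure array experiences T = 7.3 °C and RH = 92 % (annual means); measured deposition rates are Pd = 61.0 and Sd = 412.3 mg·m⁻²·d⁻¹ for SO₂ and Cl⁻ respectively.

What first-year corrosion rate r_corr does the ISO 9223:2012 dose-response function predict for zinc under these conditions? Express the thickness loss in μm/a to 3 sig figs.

r_corr = 7.00 μm/a

zinc: f(T) = +0.038·(T−10) [T≤10 °C] = -0.1026
  SO₂ term: 0.0129·61.0^0.44·exp(0.046·92-0.1026) = 4.892
  Cl⁻ term: 0.0175·412.3^0.57·exp(0.008·92+0.085·7.3) = 2.103
  sum: 4.892 + 2.103 → r_corr = 6.995 μm/a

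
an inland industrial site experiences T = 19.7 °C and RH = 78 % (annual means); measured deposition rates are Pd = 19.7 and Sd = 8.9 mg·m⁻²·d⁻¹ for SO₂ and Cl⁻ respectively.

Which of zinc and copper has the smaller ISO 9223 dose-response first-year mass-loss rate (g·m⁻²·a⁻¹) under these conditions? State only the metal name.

zinc

zinc: temperature factor f = -0.071·(9.7) = -0.6887
  Pd branch = 0.0129·Pd^0.44·e^(0.046·RH+f) = 0.8696 μm/a
  Cl⁻ term: 0.0175·8.9^0.57·exp(0.008·78+0.085·19.7) = 0.6059
  sum: 0.8696 + 0.6059 → r_corr = 1.475 μm/a
  mass loss = 1.475 μm/a × 7.14 g/cm³ = 10.54 g·m⁻²·a⁻¹
copper: temperature factor f = -0.080·(9.7) = -0.7760
  Pd branch = 0.0053·Pd^0.26·e^(0.059·RH+f) = 0.5278 μm/a
  Cl⁻ term: 0.01025·8.9^0.27·exp(0.036·78+0.049·19.7) = 0.805
  r_corr = 0.5278 + 0.805 = 1.333 μm/a
  mass loss = 1.333 μm/a × 8.96 g/cm³ = 11.94 g·m⁻²·a⁻¹
Ordering by g·m⁻²·a⁻¹: copper (11.9) > zinc (10.5)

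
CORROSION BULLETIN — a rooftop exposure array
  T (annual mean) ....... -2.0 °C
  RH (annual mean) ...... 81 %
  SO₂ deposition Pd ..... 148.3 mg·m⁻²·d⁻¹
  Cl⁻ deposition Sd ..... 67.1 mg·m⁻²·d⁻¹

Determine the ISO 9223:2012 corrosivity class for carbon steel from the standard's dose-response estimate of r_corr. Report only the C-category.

carbon steel: f(T) = +0.150·(T−10) [T≤10 °C] = -1.8000
  sulphur-dioxide contribution → 19.9 μm/a
  chloride contribution → 18.51 μm/a
  ⇒ r_corr(carbon steel) = 38.4 μm/a
Category bounds: 25…50 μm/a bracket r_corr ⇒ C3

C3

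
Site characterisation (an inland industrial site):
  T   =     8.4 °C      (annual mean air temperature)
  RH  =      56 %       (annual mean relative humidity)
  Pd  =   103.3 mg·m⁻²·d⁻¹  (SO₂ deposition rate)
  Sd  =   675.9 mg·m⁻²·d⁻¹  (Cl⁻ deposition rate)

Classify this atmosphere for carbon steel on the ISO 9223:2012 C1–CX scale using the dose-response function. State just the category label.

carbon steel: T≤10 °C ⇒ hinge +0.150·(8.4−10) = -0.2400
  SO₂ term: 1.77·103.3^0.52·exp(0.02·56-0.2400) = 47.59
  Cl⁻ term: 0.102·675.9^0.62·exp(0.033·56+0.04·8.4) = 51.48
  sum: 47.59 + 51.48 → r_corr = 99.07 μm/a
Category bounds: 80…200 μm/a bracket r_corr ⇒ C5

C5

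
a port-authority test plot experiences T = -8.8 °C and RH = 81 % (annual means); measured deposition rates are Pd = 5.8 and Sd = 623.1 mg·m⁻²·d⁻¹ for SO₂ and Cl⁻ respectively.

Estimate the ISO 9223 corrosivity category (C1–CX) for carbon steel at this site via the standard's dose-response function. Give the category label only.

carbon steel: f(T) = +0.150·(T−10) [T≤10 °C] = -2.8200
  Pd branch = 1.77·Pd^0.52·e^(0.02·RH+f) = 1.33 μm/a
  Sd branch = 0.102·Sd^0.62·e^(0.033·RH+0.04·T) = 56.13 μm/a
  r_corr = 1.33 + 56.13 = 57.46 μm/a
57.5 μm/a falls in (50, 80] for carbon steel → category C4

C4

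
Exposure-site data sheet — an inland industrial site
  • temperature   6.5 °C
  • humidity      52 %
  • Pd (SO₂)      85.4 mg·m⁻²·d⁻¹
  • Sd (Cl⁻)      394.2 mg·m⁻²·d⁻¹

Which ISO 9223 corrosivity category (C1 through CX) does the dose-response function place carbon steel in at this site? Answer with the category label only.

C4

carbon steel: temperature factor f = +0.150·(-3.5) = -0.5250
  Pd branch = 1.77·Pd^0.52·e^(0.02·RH+f) = 29.92 μm/a
  Sd branch = 0.102·Sd^0.62·e^(0.033·RH+0.04·T) = 29.93 μm/a
  r_corr = 29.92 + 29.93 = 59.85 μm/a
ISO 9223 Table 2 (carbon steel): 50 < 59.9 ≤ 80 μm/a ⇒ C4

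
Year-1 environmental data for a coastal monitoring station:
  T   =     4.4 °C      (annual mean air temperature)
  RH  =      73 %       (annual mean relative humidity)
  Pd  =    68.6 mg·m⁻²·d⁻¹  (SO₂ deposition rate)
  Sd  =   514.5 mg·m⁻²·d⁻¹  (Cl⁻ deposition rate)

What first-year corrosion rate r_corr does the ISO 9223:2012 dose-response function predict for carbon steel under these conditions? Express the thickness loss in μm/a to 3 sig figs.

r_corr = 94.6 μm/a

carbon steel: f(T) = +0.150·(T−10) [T≤10 °C] = -0.8400
  sulphur-dioxide contribution → 29.66 μm/a
  chloride contribution → 64.91 μm/a
  ⇒ r_corr(carbon steel) = 94.57 μm/a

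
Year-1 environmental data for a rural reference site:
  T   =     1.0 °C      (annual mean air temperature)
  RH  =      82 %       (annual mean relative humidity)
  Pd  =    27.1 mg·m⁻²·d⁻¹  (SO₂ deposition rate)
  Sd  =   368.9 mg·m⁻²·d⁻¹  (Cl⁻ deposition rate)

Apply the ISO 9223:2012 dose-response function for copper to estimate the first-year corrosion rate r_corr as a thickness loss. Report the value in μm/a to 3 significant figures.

copper: f(T) = +0.126·(T−10) [T≤10 °C] = -1.1340
  Pd branch = 0.0053·Pd^0.26·e^(0.059·RH+f) = 0.5075 μm/a
  Cl⁻ term: 0.01025·368.9^0.27·exp(0.036·82+0.049·1.0) = 1.016
  r_corr = 0.5075 + 1.016 = 1.524 μm/a

r_corr = 1.52 μm/a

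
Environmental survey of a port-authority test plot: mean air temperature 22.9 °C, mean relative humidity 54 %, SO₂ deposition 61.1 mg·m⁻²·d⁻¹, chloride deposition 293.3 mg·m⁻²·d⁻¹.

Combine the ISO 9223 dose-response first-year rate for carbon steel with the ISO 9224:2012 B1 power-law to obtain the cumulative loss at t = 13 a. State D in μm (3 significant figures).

D(13) = 280 μm

carbon steel: T>10 °C ⇒ hinge -0.054·(22.9−10) = -0.6966
  sulphur-dioxide contribution → 22.04 μm/a
  chloride contribution → 51.29 μm/a
  ⇒ r_corr(carbon steel) = 73.33 μm/a
Long-term exponent b (ISO 9224 Table 2, B1) = 0.523
  D(13) = 73.33 × 13^0.523 = 73.33 × 3.825 = 280.5 μm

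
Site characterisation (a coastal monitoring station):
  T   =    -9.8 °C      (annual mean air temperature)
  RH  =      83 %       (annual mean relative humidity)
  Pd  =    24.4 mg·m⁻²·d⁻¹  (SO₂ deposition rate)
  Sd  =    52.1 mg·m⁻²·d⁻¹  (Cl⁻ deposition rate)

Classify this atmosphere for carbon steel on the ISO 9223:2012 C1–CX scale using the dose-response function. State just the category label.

C2

carbon steel: temperature factor f = +0.150·(-19.8) = -2.9700
  sulphur-dioxide contribution → 2.515 μm/a
  chloride contribution → 12.37 μm/a
  total first-year rate 14.88 μm/a
ISO 9223 Table 2 (carbon steel): 1.3 < 14.9 ≤ 25 μm/a ⇒ C2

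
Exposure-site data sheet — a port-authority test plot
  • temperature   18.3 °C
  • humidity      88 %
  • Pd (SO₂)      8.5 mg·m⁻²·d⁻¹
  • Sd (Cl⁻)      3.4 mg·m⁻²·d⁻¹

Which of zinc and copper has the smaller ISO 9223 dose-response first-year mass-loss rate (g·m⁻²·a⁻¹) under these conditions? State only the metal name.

zinc

zinc: temperature factor f = -0.071·(8.3) = -0.5893
  Pd branch = 0.0129·Pd^0.44·e^(0.046·RH+f) = 1.051 μm/a
  Sd branch = 0.0175·Sd^0.57·e^(0.008·RH+0.085·T) = 0.3367 μm/a
  sum: 1.051 + 0.3367 → r_corr = 1.388 μm/a
  mass loss = 1.388 μm/a × 7.14 g/cm³ = 9.909 g·m⁻²·a⁻¹
copper: temperature factor f = -0.080·(8.3) = -0.6640
  SO₂ term: 0.0053·8.5^0.26·exp(0.059·88-0.6640) = 0.8559
  Cl⁻ term: 0.01025·3.4^0.27·exp(0.036·88+0.049·18.3) = 0.8308
  r_corr = 0.8559 + 0.8308 = 1.687 μm/a
  mass loss = 1.687 μm/a × 8.96 g/cm³ = 15.11 g·m⁻²·a⁻¹
Ordering by g·m⁻²·a⁻¹: copper (15.1) > zinc (9.91)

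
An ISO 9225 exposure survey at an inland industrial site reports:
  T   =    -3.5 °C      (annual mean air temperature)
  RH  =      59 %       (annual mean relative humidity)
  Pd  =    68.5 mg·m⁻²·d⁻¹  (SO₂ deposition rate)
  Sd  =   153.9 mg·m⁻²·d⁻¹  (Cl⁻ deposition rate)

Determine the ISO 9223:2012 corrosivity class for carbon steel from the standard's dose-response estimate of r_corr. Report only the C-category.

carbon steel: T≤10 °C ⇒ hinge +0.150·(-3.5−10) = -2.0250
  Pd branch = 1.77·Pd^0.52·e^(0.02·RH+f) = 6.848 μm/a
  Cl⁻ term: 0.102·153.9^0.62·exp(0.033·59+0.04·-3.5) = 14.11
  sum: 6.848 + 14.11 → r_corr = 20.96 μm/a
ISO 9223 Table 2 (carbon steel): 1.3 < 21 ≤ 25 μm/a ⇒ C2

C2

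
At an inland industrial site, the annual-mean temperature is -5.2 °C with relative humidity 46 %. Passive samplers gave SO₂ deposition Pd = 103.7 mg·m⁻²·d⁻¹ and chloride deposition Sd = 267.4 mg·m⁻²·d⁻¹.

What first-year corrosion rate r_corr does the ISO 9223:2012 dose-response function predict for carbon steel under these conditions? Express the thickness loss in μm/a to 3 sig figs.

r_corr = 17.2 μm/a

carbon steel: temperature factor f = +0.150·(-15.2) = -2.2800
  Pd branch = 1.77·Pd^0.52·e^(0.02·RH+f) = 5.076 μm/a
  Sd branch = 0.102·Sd^0.62·e^(0.033·RH+0.04·T) = 12.09 μm/a
  r_corr = 5.076 + 12.09 = 17.16 μm/a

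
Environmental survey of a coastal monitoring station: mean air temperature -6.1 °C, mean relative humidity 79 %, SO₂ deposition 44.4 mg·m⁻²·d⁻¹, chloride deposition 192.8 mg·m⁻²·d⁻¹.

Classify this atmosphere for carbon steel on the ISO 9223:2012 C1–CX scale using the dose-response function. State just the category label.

C3

carbon steel: T≤10 °C ⇒ hinge +0.150·(-6.1−10) = -2.4150
  SO₂ term: 1.77·44.4^0.52·exp(0.02·79-2.4150) = 5.52
  Cl⁻ term: 0.102·192.8^0.62·exp(0.033·79+0.04·-6.1) = 28.29
  r_corr = 5.52 + 28.29 = 33.81 μm/a
Category bounds: 25…50 μm/a bracket r_corr ⇒ C3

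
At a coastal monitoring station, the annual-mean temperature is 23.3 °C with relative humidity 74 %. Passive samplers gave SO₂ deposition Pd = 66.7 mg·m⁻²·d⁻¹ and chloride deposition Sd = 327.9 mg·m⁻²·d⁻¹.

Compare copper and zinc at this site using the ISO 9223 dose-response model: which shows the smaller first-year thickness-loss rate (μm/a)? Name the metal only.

copper: T>10 °C ⇒ hinge -0.080·(23.3−10) = -1.0640
  SO₂ term: 0.0053·66.7^0.26·exp(0.059·74-1.0640) = 0.4291
  Sd branch = 0.01025·Sd^0.27·e^(0.036·RH+0.049·T) = 2.202 μm/a
  r_corr = 0.4291 + 2.202 = 2.631 μm/a
zinc: T>10 °C ⇒ hinge -0.071·(23.3−10) = -0.9443
  Pd branch = 0.0129·Pd^0.44·e^(0.046·RH+f) = 0.9582 μm/a
  Sd branch = 0.0175·Sd^0.57·e^(0.008·RH+0.085·T) = 6.226 μm/a
  sum: 0.9582 + 6.226 → r_corr = 7.185 μm/a
Ordering by μm/a: zinc (7.18) > copper (2.63)

copper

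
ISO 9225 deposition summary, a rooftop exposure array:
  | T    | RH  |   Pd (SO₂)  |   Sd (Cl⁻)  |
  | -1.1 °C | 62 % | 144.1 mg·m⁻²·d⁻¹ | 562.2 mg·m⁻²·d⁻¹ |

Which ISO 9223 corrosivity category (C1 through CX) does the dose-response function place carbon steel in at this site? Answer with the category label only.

carbon steel: temperature factor f = +0.150·(-11.1) = -1.6650
  sulphur-dioxide contribution → 15.34 μm/a
  chloride contribution → 38.28 μm/a
  ⇒ r_corr(carbon steel) = 53.62 μm/a
53.6 μm/a falls in (50, 80] for carbon steel → category C4

C4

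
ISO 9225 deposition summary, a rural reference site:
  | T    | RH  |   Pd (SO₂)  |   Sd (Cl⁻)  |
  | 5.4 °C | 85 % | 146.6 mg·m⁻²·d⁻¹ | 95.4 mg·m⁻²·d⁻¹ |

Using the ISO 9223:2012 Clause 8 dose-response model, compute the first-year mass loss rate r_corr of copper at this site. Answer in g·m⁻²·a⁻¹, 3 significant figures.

r_corr = 23.4 g·m⁻²·a⁻¹

copper: temperature factor f = +0.126·(-4.6) = -0.5796
  sulphur-dioxide contribution → 1.636 μm/a
  chloride contribution → 0.9751 μm/a
  ⇒ r_corr(copper) = 2.611 μm/a
Convert to mass loss: 2.611 μm/a × 8.96 g/cm³ = 23.39 g·m⁻²·a⁻¹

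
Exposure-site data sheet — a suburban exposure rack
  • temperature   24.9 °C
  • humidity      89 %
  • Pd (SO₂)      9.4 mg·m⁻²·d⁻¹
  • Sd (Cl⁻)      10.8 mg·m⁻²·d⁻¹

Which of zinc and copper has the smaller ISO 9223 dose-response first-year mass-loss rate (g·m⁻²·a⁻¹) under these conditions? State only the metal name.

zinc

zinc: T>10 °C ⇒ hinge -0.071·(24.9−10) = -1.0579
  sulphur-dioxide contribution → 0.72 μm/a
  chloride contribution → 1.149 μm/a
  total first-year rate 1.869 μm/a
  mass loss = 1.869 μm/a × 7.14 g/cm³ = 13.35 g·m⁻²·a⁻¹
copper: f(T) = -0.080·(T−10) [T>10 °C] = -1.1920
  sulphur-dioxide contribution → 0.5497 μm/a
  chloride contribution → 1.626 μm/a
  ⇒ r_corr(copper) = 2.176 μm/a
  mass loss = 2.176 μm/a × 8.96 g/cm³ = 19.49 g·m⁻²·a⁻¹
Ordering by g·m⁻²·a⁻¹: copper (19.5) > zinc (13.3)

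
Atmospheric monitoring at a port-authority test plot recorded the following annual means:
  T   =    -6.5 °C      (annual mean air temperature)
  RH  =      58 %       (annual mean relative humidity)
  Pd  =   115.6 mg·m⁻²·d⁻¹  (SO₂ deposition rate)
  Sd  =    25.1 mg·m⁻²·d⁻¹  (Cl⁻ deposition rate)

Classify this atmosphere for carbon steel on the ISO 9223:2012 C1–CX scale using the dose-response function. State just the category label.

C2

carbon steel: temperature factor f = +0.150·(-16.5) = -2.4750
  Pd branch = 1.77·Pd^0.52·e^(0.02·RH+f) = 5.618 μm/a
  Sd branch = 0.102·Sd^0.62·e^(0.033·RH+0.04·T) = 3.933 μm/a
  sum: 5.618 + 3.933 → r_corr = 9.551 μm/a
ISO 9223 Table 2 (carbon steel): 1.3 < 9.55 ≤ 25 μm/a ⇒ C2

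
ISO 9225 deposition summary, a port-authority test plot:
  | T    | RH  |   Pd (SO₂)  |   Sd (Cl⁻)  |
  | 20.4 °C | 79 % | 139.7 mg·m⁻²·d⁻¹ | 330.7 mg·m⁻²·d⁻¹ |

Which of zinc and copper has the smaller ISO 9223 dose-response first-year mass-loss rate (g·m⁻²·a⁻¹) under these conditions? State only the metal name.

zinc: T>10 °C ⇒ hinge -0.071·(20.4−10) = -0.7384
  SO₂ term: 0.0129·139.7^0.44·exp(0.046·79-0.7384) = 2.051
  Sd branch = 0.0175·Sd^0.57·e^(0.008·RH+0.085·T) = 5.089 μm/a
  sum: 2.051 + 5.089 → r_corr = 7.141 μm/a
  mass loss = 7.141 μm/a × 7.14 g/cm³ = 50.98 g·m⁻²·a⁻¹
copper: temperature factor f = -0.080·(10.4) = -0.8320
  Pd branch = 0.0053·Pd^0.26·e^(0.059·RH+f) = 0.8809 μm/a
  Sd branch = 0.01025·Sd^0.27·e^(0.036·RH+0.049·T) = 2.292 μm/a
  r_corr = 0.8809 + 2.292 = 3.173 μm/a
  mass loss = 3.173 μm/a × 8.96 g/cm³ = 28.43 g·m⁻²·a⁻¹
Ordering by g·m⁻²·a⁻¹: zinc (51) > copper (28.4)

copper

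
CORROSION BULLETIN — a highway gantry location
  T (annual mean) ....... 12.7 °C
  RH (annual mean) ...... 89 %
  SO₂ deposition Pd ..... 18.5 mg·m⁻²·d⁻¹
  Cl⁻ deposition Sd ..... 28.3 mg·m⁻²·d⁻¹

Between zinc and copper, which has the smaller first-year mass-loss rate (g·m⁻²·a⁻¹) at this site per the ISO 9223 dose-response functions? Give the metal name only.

zinc

zinc: f(T) = -0.071·(T−10) [T>10 °C] = -0.1917
  Pd branch = 0.0129·Pd^0.44·e^(0.046·RH+f) = 2.306 μm/a
  Sd branch = 0.0175·Sd^0.57·e^(0.008·RH+0.085·T) = 0.7057 μm/a
  r_corr = 2.306 + 0.7057 = 3.012 μm/a
  mass loss = 3.012 μm/a × 7.14 g/cm³ = 21.5 g·m⁻²·a⁻¹
copper: T>10 °C ⇒ hinge -0.080·(12.7−10) = -0.2160
  Pd branch = 0.0053·Pd^0.26·e^(0.059·RH+f) = 1.739 μm/a
  Sd branch = 0.01025·Sd^0.27·e^(0.036·RH+0.049·T) = 1.16 μm/a
  r_corr = 1.739 + 1.16 = 2.899 μm/a
  mass loss = 2.899 μm/a × 8.96 g/cm³ = 25.98 g·m⁻²·a⁻¹
Ordering by g·m⁻²·a⁻¹: copper (26) > zinc (21.5)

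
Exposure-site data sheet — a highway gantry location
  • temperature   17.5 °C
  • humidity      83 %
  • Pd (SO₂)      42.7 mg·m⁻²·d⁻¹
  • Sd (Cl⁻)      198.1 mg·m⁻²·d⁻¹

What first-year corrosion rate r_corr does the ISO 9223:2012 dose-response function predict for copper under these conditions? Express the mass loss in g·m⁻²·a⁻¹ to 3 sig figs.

r_corr = 27.2 g·m⁻²·a⁻¹

copper: temperature factor f = -0.080·(7.5) = -0.6000
  Pd branch = 0.0053·Pd^0.26·e^(0.059·RH+f) = 1.034 μm/a
  Cl⁻ term: 0.01025·198.1^0.27·exp(0.036·83+0.049·17.5) = 2
  r_corr = 1.034 + 2 = 3.033 μm/a
Convert to mass loss: 3.033 μm/a × 8.96 g/cm³ = 27.18 g·m⁻²·a⁻¹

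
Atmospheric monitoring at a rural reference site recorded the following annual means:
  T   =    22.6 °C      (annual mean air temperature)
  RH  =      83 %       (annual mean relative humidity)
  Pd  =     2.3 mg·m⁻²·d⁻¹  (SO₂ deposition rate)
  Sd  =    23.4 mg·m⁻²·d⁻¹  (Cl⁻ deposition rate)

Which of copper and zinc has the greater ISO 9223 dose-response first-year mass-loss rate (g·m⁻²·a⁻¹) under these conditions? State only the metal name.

copper: T>10 °C ⇒ hinge -0.080·(22.6−10) = -1.0080
  sulphur-dioxide contribution → 0.3216 μm/a
  chloride contribution → 1.442 μm/a
  ⇒ r_corr(copper) = 1.764 μm/a
  mass loss = 1.764 μm/a × 8.96 g/cm³ = 15.8 g·m⁻²·a⁻¹
zinc: T>10 °C ⇒ hinge -0.071·(22.6−10) = -0.8946
  sulphur-dioxide contribution → 0.3462 μm/a
  chloride contribution → 1.4 μm/a
  ⇒ r_corr(zinc) = 1.746 μm/a
  mass loss = 1.746 μm/a × 7.14 g/cm³ = 12.47 g·m⁻²·a⁻¹
Ordering by g·m⁻²·a⁻¹: copper (15.8) > zinc (12.5)

copper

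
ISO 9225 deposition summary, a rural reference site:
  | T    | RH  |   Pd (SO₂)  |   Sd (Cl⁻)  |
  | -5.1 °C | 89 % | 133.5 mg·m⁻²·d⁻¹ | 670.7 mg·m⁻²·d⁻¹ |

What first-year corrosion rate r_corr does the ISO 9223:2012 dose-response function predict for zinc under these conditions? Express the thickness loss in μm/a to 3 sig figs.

zinc: f(T) = +0.038·(T−10) [T≤10 °C] = -0.5738
  Pd branch = 0.0129·Pd^0.44·e^(0.046·RH+f) = 3.755 μm/a
  Sd branch = 0.0175·Sd^0.57·e^(0.008·RH+0.085·T) = 0.9443 μm/a
  r_corr = 3.755 + 0.9443 = 4.699 μm/a

r_corr = 4.70 μm/a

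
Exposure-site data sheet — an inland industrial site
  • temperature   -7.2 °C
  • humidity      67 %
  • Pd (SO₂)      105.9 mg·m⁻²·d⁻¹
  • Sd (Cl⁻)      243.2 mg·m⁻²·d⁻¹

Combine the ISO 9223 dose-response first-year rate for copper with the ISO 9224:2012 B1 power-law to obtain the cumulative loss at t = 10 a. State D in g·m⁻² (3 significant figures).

copper: f(T) = +0.126·(T−10) [T≤10 °C] = -2.1672
  SO₂ term: 0.0053·105.9^0.26·exp(0.059·67-2.1672) = 0.1062
  Sd branch = 0.01025·Sd^0.27·e^(0.036·RH+0.049·T) = 0.3542 μm/a
  sum: 0.1062 + 0.3542 → r_corr = 0.4604 μm/a
Power-law: D(10) = r_corr · 10^0.667
  D(10) = 0.4604 × 10^0.667 = 0.4604 × 4.645 = 2.139 μm
  Mass loss = 2.139 μm × 8.96 g/cm³ = 19.16 g·m⁻²

D(10) = 19.2 g·m⁻²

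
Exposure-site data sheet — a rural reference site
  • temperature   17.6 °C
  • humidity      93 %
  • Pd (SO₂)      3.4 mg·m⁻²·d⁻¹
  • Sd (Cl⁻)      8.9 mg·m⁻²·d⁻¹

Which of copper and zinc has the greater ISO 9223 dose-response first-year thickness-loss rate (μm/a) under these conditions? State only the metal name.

copper: T>10 °C ⇒ hinge -0.080·(17.6−10) = -0.6080
  Pd branch = 0.0053·Pd^0.26·e^(0.059·RH+f) = 0.958 μm/a
  Cl⁻ term: 0.01025·8.9^0.27·exp(0.036·93+0.049·17.6) = 1.246
  sum: 0.958 + 1.246 → r_corr = 2.204 μm/a
zinc: T>10 °C ⇒ hinge -0.071·(17.6−10) = -0.5396
  SO₂ term: 0.0129·3.4^0.44·exp(0.046·93-0.5396) = 0.929
  Cl⁻ term: 0.0175·8.9^0.57·exp(0.008·93+0.085·17.6) = 0.5715
  r_corr = 0.929 + 0.5715 = 1.5 μm/a
Ordering by μm/a: copper (2.2) > zinc (1.5)

copper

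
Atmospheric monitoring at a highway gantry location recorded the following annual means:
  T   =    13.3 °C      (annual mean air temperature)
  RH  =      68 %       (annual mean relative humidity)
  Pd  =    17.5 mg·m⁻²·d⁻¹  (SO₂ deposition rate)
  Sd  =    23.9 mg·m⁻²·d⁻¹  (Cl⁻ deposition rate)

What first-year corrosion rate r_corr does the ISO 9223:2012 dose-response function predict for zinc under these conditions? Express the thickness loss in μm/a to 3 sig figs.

zinc: T>10 °C ⇒ hinge -0.071·(13.3−10) = -0.2343
  SO₂ term: 0.0129·17.5^0.44·exp(0.046·68-0.2343) = 0.8208
  Cl⁻ term: 0.0175·23.9^0.57·exp(0.008·68+0.085·13.3) = 0.5701
  sum: 0.8208 + 0.5701 → r_corr = 1.391 μm/a

r_corr = 1.39 μm/a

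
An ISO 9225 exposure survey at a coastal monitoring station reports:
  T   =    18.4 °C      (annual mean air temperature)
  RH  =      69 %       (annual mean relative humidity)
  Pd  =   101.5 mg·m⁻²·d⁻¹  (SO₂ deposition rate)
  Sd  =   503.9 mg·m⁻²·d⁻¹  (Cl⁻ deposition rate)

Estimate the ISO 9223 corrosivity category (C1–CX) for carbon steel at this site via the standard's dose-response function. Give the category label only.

carbon steel: f(T) = -0.054·(T−10) [T>10 °C] = -0.4536
  sulphur-dioxide contribution → 49.39 μm/a
  chloride contribution → 98.31 μm/a
  ⇒ r_corr(carbon steel) = 147.7 μm/a
148 μm/a falls in (80, 200] for carbon steel → category C5

C5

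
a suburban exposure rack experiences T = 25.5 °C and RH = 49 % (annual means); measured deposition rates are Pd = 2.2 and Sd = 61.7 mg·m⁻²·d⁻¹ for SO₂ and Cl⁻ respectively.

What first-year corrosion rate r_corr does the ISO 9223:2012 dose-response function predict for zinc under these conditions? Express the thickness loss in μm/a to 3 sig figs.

zinc: temperature factor f = -0.071·(15.5) = -1.1005
  SO₂ term: 0.0129·2.2^0.44·exp(0.046·49-1.1005) = 0.05784
  Cl⁻ term: 0.0175·61.7^0.57·exp(0.008·49+0.085·25.5) = 2.372
  r_corr = 0.05784 + 2.372 = 2.43 μm/a

r_corr = 2.43 μm/a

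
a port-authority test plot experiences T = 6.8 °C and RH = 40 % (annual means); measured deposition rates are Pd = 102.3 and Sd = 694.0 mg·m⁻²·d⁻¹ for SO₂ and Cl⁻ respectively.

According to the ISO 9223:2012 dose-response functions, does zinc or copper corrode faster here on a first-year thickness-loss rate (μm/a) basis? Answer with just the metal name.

zinc

zinc: f(T) = +0.038·(T−10) [T≤10 °C] = -0.1216
  sulphur-dioxide contribution → 0.5511 μm/a
  chloride contribution → 1.789 μm/a
  total first-year rate 2.34 μm/a
copper: T≤10 °C ⇒ hinge +0.126·(6.8−10) = -0.4032
  sulphur-dioxide contribution → 0.1249 μm/a
  chloride contribution → 0.3532 μm/a
  ⇒ r_corr(copper) = 0.4781 μm/a
Ordering by μm/a: zinc (2.34) > copper (0.478)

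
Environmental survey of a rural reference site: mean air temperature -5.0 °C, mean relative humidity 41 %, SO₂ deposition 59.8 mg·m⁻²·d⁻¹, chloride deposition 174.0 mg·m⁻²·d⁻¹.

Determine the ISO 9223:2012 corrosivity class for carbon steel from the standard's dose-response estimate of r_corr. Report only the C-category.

carbon steel: f(T) = +0.150·(T−10) [T≤10 °C] = -2.2500
  SO₂ term: 1.77·59.8^0.52·exp(0.02·41-2.2500) = 3.555
  Cl⁻ term: 0.102·174.0^0.62·exp(0.033·41+0.04·-5.0) = 7.916
  r_corr = 3.555 + 7.916 = 11.47 μm/a
11.5 μm/a falls in (1.3, 25] for carbon steel → category C2

C2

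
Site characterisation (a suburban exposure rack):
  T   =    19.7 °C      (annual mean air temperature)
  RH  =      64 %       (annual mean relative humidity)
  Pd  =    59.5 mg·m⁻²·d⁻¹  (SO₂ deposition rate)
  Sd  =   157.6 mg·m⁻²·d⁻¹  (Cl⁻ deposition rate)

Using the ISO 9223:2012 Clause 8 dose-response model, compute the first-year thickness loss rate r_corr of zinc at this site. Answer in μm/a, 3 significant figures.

r_corr = 3.53 μm/a

zinc: temperature factor f = -0.071·(9.7) = -0.6887
  Pd branch = 0.0129·Pd^0.44·e^(0.046·RH+f) = 0.7427 μm/a
  Sd branch = 0.0175·Sd^0.57·e^(0.008·RH+0.085·T) = 2.788 μm/a
  r_corr = 0.7427 + 2.788 = 3.53 μm/a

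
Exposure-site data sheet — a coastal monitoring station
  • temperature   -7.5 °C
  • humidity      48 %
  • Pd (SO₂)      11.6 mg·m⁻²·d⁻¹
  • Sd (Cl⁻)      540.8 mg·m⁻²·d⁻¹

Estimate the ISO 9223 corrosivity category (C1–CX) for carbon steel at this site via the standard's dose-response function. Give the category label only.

C2

carbon steel: T≤10 °C ⇒ hinge +0.150·(-7.5−10) = -2.6250
  Pd branch = 1.77·Pd^0.52·e^(0.02·RH+f) = 1.198 μm/a
  Cl⁻ term: 0.102·540.8^0.62·exp(0.033·48+0.04·-7.5) = 18.23
  sum: 1.198 + 18.23 → r_corr = 19.42 μm/a
Category bounds: 1.3…25 μm/a bracket r_corr ⇒ C2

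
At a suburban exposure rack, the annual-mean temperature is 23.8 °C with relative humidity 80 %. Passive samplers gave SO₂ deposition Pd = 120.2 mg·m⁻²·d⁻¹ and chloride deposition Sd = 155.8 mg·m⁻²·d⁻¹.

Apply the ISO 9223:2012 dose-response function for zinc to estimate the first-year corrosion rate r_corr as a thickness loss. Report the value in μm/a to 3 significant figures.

r_corr = 6.04 μm/a

zinc: f(T) = -0.071·(T−10) [T>10 °C] = -0.9798
  SO₂ term: 0.0129·120.2^0.44·exp(0.046·80-0.9798) = 1.579
  Cl⁻ term: 0.0175·155.8^0.57·exp(0.008·80+0.085·23.8) = 4.46
  r_corr = 1.579 + 4.46 = 6.039 μm/a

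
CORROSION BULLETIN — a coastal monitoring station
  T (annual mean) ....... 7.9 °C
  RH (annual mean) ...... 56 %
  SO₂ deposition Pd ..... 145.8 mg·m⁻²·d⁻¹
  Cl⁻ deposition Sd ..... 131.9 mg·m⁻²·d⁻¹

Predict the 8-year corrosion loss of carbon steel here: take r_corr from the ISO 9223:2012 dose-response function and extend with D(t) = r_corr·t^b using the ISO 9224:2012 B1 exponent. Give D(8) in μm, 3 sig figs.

carbon steel: temperature factor f = +0.150·(-2.1) = -0.3150
  Pd branch = 1.77·Pd^0.52·e^(0.02·RH+f) = 52.81 μm/a
  Sd branch = 0.102·Sd^0.62·e^(0.033·RH+0.04·T) = 18.32 μm/a
  r_corr = 52.81 + 18.32 = 71.13 μm/a
Long-term exponent b (ISO 9224 Table 2, B1) = 0.523
  D(8) = 71.13 × 8^0.523 = 71.13 × 2.967 = 211.1 μm

D(8) = 211 μm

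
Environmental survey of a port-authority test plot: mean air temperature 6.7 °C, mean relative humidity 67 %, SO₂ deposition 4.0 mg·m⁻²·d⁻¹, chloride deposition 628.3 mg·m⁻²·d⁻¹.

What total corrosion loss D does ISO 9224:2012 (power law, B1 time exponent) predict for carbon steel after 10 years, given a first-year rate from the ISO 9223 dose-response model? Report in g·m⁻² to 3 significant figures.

D(10) = 1.95e+03 g·m⁻²

carbon steel: temperature factor f = +0.150·(-3.3) = -0.4950
  Pd branch = 1.77·Pd^0.52·e^(0.02·RH+f) = 8.473 μm/a
  Sd branch = 0.102·Sd^0.62·e^(0.033·RH+0.04·T) = 66.08 μm/a
  sum: 8.473 + 66.08 → r_corr = 74.55 μm/a
ISO 9224: D(t) = r_corr · t^b with b = 0.523 (carbon steel, B1)
  D(10) = 74.55 × 10^0.523 = 74.55 × 3.334 = 248.6 μm
  Mass loss = 248.6 μm × 7.85 g/cm³ = 1951 g·m⁻²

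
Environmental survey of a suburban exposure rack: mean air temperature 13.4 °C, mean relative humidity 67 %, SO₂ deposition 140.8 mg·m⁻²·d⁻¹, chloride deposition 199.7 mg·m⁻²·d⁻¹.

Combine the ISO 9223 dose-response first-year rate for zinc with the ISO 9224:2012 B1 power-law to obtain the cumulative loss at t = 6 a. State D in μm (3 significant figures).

D(6) = 16.6 μm

zinc: f(T) = -0.071·(T−10) [T>10 °C] = -0.2414
  sulphur-dioxide contribution → 1.948 μm/a
  chloride contribution → 1.913 μm/a
  total first-year rate 3.861 μm/a
ISO 9224: D(t) = r_corr · t^b with b = 0.813 (zinc, B1)
  D(6) = 3.861 × 6^0.813 = 3.861 × 4.292 = 16.57 μm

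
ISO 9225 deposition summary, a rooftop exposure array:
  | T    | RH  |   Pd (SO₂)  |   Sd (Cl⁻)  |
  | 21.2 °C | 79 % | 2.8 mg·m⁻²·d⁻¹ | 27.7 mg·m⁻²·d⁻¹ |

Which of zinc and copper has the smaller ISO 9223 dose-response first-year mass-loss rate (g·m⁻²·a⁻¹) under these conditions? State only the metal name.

zinc: temperature factor f = -0.071·(11.2) = -0.7952
  sulphur-dioxide contribution → 0.3469 μm/a
  chloride contribution → 1.325 μm/a
  ⇒ r_corr(zinc) = 1.672 μm/a
  mass loss = 1.672 μm/a × 7.14 g/cm³ = 11.94 g·m⁻²·a⁻¹
copper: T>10 °C ⇒ hinge -0.080·(21.2−10) = -0.8960
  sulphur-dioxide contribution → 0.299 μm/a
  chloride contribution → 1.22 μm/a
  total first-year rate 1.519 μm/a
  mass loss = 1.519 μm/a × 8.96 g/cm³ = 13.61 g·m⁻²·a⁻¹
Ordering by g·m⁻²·a⁻¹: copper (13.6) > zinc (11.9)

zinc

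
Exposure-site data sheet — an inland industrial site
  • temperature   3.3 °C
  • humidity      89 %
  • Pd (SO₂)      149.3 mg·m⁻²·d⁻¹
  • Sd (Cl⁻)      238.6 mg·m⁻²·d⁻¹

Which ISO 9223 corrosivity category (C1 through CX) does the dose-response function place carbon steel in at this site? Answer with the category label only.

carbon steel: T≤10 °C ⇒ hinge +0.150·(3.3−10) = -1.0050
  SO₂ term: 1.77·149.3^0.52·exp(0.02·89-1.0050) = 51.89
  Cl⁻ term: 0.102·238.6^0.62·exp(0.033·89+0.04·3.3) = 65.4
  sum: 51.89 + 65.4 → r_corr = 117.3 μm/a
Category bounds: 80…200 μm/a bracket r_corr ⇒ C5

C5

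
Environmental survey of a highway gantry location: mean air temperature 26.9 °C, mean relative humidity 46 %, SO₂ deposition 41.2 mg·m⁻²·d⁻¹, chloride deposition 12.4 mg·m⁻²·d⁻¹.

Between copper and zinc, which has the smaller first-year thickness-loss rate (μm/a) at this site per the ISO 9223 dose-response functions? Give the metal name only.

copper: f(T) = -0.080·(T−10) [T>10 °C] = -1.3520
  Pd branch = 0.0053·Pd^0.26·e^(0.059·RH+f) = 0.05441 μm/a
  Sd branch = 0.01025·Sd^0.27·e^(0.036·RH+0.049·T) = 0.3959 μm/a
  r_corr = 0.05441 + 0.3959 = 0.4503 μm/a
zinc: T>10 °C ⇒ hinge -0.071·(26.9−10) = -1.1999
  SO₂ term: 0.0129·41.2^0.44·exp(0.046·46-1.1999) = 0.1656
  Sd branch = 0.0175·Sd^0.57·e^(0.008·RH+0.085·T) = 1.045 μm/a
  sum: 0.1656 + 1.045 → r_corr = 1.211 μm/a
Ordering by μm/a: zinc (1.21) > copper (0.45)

copper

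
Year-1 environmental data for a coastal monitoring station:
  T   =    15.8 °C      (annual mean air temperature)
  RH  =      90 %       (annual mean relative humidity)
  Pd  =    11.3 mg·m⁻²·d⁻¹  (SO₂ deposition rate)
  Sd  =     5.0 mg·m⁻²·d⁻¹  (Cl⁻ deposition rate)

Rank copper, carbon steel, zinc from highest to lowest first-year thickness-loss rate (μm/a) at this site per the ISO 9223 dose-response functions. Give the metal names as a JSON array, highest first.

copper: temperature factor f = -0.080·(5.8) = -0.4640
  Pd branch = 0.0053·Pd^0.26·e^(0.059·RH+f) = 1.267 μm/a
  Sd branch = 0.01025·Sd^0.27·e^(0.036·RH+0.049·T) = 0.8766 μm/a
  sum: 1.267 + 0.8766 → r_corr = 2.143 μm/a
carbon steel: f(T) = -0.054·(T−10) [T>10 °C] = -0.3132
  SO₂ term: 1.77·11.3^0.52·exp(0.02·90-0.3132) = 27.62
  Cl⁻ term: 0.102·5.0^0.62·exp(0.033·90+0.04·15.8) = 10.15
  r_corr = 27.62 + 10.15 = 37.77 μm/a
zinc: temperature factor f = -0.071·(5.8) = -0.4118
  Pd branch = 0.0129·Pd^0.44·e^(0.046·RH+f) = 1.56 μm/a
  Cl⁻ term: 0.0175·5.0^0.57·exp(0.008·90+0.085·15.8) = 0.3447
  r_corr = 1.56 + 0.3447 = 1.905 μm/a
Ordering by μm/a: carbon steel (37.8) > copper (2.14) > zinc (1.9)

["carbon steel", "copper", "zinc"]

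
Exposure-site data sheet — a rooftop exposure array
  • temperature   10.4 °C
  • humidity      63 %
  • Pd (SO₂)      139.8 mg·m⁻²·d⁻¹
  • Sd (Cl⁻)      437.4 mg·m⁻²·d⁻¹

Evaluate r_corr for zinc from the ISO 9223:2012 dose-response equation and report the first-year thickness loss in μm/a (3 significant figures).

r_corr = 4.24 μm/a

zinc: f(T) = -0.071·(T−10) [T>10 °C] = -0.0284
  Pd branch = 0.0129·Pd^0.44·e^(0.046·RH+f) = 1.999 μm/a
  Cl⁻ term: 0.0175·437.4^0.57·exp(0.008·63+0.085·10.4) = 2.245
  r_corr = 1.999 + 2.245 = 4.244 μm/a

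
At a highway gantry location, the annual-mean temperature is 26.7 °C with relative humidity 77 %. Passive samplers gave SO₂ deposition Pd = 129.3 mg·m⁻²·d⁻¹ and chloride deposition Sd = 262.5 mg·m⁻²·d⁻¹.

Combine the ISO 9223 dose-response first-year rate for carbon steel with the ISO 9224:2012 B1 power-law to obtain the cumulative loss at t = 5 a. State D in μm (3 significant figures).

D(5) = 374 μm

carbon steel: temperature factor f = -0.054·(16.7) = -0.9018
  sulphur-dioxide contribution → 41.99 μm/a
  chloride contribution → 119.1 μm/a
  total first-year rate 161.1 μm/a
ISO 9224: D(t) = r_corr · t^b with b = 0.523 (carbon steel, B1)
  D(5) = 161.1 × 5^0.523 = 161.1 × 2.32 = 373.7 μm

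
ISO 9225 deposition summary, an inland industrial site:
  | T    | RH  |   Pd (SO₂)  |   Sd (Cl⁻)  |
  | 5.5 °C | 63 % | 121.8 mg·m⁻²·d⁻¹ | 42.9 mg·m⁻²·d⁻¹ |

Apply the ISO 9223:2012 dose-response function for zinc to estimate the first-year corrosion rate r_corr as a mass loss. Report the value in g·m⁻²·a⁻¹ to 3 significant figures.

r_corr = 14.5 g·m⁻²·a⁻¹

zinc: temperature factor f = +0.038·(-4.5) = -0.1710
  Pd branch = 0.0129·Pd^0.44·e^(0.046·RH+f) = 1.632 μm/a
  Cl⁻ term: 0.0175·42.9^0.57·exp(0.008·63+0.085·5.5) = 0.394
  r_corr = 1.632 + 0.394 = 2.025 μm/a
Convert to mass loss: 2.025 μm/a × 7.14 g/cm³ = 14.46 g·m⁻²·a⁻¹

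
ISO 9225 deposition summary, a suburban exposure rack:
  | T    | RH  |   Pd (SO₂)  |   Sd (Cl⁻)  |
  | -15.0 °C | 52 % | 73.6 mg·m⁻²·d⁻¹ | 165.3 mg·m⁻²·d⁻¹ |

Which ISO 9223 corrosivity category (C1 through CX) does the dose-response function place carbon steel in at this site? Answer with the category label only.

carbon steel: f(T) = +0.150·(T−10) [T≤10 °C] = -3.7500
  sulphur-dioxide contribution → 1.101 μm/a
  chloride contribution → 7.389 μm/a
  total first-year rate 8.49 μm/a
Category bounds: 1.3…25 μm/a bracket r_corr ⇒ C2

C2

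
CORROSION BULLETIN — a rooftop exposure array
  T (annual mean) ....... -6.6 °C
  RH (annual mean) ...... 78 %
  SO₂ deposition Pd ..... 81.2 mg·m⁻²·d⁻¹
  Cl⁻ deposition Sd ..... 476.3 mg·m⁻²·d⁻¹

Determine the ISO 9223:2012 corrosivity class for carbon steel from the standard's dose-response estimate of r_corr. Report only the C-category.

carbon steel: temperature factor f = +0.150·(-16.6) = -2.4900
  sulphur-dioxide contribution → 6.871 μm/a
  chloride contribution → 47 μm/a
  total first-year rate 53.87 μm/a
53.9 μm/a falls in (50, 80] for carbon steel → category C4

C4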